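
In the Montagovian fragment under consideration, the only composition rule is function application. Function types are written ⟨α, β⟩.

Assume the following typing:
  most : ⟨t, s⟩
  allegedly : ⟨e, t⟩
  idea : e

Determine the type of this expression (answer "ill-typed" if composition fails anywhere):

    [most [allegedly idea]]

At [allegedly idea], allegedly : ⟨e, t⟩ takes idea : e, giving t.
At [most [allegedly idea]], most : ⟨t, s⟩ takes [allegedly idea] : t, giving s.

s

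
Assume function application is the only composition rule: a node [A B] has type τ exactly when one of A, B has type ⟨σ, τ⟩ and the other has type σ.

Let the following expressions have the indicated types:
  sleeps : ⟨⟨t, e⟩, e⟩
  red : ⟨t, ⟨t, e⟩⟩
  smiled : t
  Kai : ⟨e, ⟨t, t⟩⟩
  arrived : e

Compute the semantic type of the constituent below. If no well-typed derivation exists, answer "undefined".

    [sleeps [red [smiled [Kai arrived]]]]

e

[Kai arrived]: ⟨e, ⟨t, t⟩⟩ applied to e yields ⟨t, t⟩.
[smiled [Kai arrived]]: ⟨t, t⟩ applied to t yields t.
[red [smiled [Kai arrived]]]: ⟨t, ⟨t, e⟩⟩ applied to t yields ⟨t, e⟩.
[sleeps [red [smiled [Kai arrived]]]]: ⟨⟨t, e⟩, e⟩ applied to ⟨t, e⟩ yields e.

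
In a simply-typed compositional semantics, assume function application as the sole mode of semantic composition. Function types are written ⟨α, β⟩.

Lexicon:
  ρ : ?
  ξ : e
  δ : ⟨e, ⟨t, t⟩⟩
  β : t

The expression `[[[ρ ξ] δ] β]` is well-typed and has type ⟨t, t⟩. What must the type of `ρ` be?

[[[ρ ξ] δ] β] must have type ⟨t, t⟩. The sister β has type t; that is not a function onto ⟨t, t⟩, so [[ρ ξ] δ] must be the functor, of type ⟨t, ⟨t, t⟩⟩.
[[ρ ξ] δ] must have type ⟨t, ⟨t, t⟩⟩. The sister δ has type ⟨e, ⟨t, t⟩⟩; that is not a function onto ⟨t, ⟨t, t⟩⟩, so [ρ ξ] must be the functor, of type ⟨⟨e, ⟨t, t⟩⟩, ⟨t, ⟨t, t⟩⟩⟩.
[ρ ξ] must have type ⟨⟨e, ⟨t, t⟩⟩, ⟨t, ⟨t, t⟩⟩⟩. The sister ξ has type e; that is not a function onto ⟨⟨e, ⟨t, t⟩⟩, ⟨t, ⟨t, t⟩⟩⟩, so ρ must be the functor, of type ⟨e, ⟨⟨e, ⟨t, t⟩⟩, ⟨t, ⟨t, t⟩⟩⟩⟩.

⟨e, ⟨⟨e, ⟨t, t⟩⟩, ⟨t, ⟨t, t⟩⟩⟩⟩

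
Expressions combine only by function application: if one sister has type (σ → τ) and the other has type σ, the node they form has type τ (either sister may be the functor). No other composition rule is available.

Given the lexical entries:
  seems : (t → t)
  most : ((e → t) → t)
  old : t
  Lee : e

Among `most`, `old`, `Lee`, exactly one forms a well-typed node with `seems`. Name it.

most : ((e → t) → t) — seems needs t; most needs (e → t); neither fits.
old — combines: seems : (t → t) takes old : t as argument, giving t.
Lee : e — seems needs t; Lee needs nothing (atomic); neither fits.

old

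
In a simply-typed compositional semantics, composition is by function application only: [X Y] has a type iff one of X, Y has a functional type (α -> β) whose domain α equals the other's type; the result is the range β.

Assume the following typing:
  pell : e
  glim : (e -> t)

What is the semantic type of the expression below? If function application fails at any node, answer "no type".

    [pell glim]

[pell glim]: functor glim : (e -> t), argument pell : e; result t.

t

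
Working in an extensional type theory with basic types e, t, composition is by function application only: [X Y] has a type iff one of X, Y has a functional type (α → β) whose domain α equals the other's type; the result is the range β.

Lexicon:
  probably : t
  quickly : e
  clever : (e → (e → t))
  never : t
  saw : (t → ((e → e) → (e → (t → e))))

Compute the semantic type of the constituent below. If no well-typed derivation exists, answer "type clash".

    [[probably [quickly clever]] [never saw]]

type clash

[quickly clever]: clever is (e → (e → t)), quickly is e; result (e → t).
At [probably [quickly clever]]: neither t nor (e → t) can take the other as argument; the node is ill-typed.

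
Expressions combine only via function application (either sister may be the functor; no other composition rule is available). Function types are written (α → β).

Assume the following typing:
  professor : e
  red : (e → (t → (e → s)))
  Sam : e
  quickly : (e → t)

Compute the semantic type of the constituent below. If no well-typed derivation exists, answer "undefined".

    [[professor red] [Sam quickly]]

[professor red]: red is (e → (t → (e → s))), professor is e; result (t → (e → s)).
[Sam quickly]: quickly is (e → t), Sam is e; result t.
[[professor red] [Sam quickly]]: [professor red] is (t → (e → s)), [Sam quickly] is t; result (e → s).

(e → s)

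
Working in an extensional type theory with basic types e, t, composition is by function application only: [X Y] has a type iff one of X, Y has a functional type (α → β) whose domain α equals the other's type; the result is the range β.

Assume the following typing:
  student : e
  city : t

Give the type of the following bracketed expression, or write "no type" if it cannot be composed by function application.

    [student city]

no type

[student city]: e with t — neither is a function whose domain matches the other; composition fails here.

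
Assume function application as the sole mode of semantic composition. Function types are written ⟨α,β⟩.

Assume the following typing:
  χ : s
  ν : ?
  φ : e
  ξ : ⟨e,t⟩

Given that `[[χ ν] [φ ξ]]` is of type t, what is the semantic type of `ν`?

For [[χ ν] [φ ξ]] to have type t with [φ ξ] of type t, [χ ν] must be the function: [χ ν] : ⟨t,t⟩.
For [χ ν] to have type ⟨t,t⟩ with χ of type s, ν must be the function: ν : ⟨s,⟨t,t⟩⟩.

⟨s,⟨t,t⟩⟩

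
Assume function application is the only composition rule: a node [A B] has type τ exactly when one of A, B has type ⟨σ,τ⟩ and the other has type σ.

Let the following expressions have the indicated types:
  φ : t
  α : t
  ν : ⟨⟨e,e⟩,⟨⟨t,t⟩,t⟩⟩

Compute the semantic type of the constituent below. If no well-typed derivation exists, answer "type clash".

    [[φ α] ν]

[φ α]: t and t cannot combine by function application — type clash.

type clash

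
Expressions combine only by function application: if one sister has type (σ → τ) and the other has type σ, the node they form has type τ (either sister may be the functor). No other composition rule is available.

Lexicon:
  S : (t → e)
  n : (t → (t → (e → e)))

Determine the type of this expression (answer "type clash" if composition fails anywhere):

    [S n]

type clash

[S n]: (t → e) and (t → (t → (e → e))) cannot combine by function application — type clash.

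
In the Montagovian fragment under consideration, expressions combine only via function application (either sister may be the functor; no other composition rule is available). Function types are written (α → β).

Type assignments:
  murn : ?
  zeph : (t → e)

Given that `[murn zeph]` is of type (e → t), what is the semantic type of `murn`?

For [murn zeph] to have type (e → t) with zeph of type (t → e), murn must be the function: murn : ((t → e) → (e → t)).

((t → e) → (e → t))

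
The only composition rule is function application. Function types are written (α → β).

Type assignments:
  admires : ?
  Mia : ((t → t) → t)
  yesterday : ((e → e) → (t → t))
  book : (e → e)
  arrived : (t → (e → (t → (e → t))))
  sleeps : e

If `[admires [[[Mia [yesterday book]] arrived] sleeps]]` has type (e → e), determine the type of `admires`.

((t → (e → t)) → (e → e))

[admires [[[Mia [yesterday book]] arrived] sleeps]] is required to be (e → e). [[[Mia [yesterday book]] arrived] sleeps] : (t → (e → t)) cannot yield (e → e) as functor, so admires : ((t → (e → t)) → (e → e)).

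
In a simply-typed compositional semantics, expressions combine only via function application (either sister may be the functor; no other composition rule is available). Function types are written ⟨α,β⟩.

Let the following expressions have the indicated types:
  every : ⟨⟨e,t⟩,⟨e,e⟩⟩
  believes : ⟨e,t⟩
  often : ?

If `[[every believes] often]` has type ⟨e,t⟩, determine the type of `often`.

At [[every believes] often] (required: ⟨e,t⟩): [every believes] is ⟨e,e⟩, which is not a function with range ⟨e,t⟩; hence often is the functor — type ⟨⟨e,e⟩,⟨e,t⟩⟩.

⟨⟨e,e⟩,⟨e,t⟩⟩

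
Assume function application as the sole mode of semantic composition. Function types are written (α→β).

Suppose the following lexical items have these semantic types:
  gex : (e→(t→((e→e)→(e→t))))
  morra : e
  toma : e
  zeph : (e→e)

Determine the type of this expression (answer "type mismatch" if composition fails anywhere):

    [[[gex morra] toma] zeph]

type mismatch

[gex morra]: functor gex : (e→(t→((e→e)→(e→t)))), argument morra : e; result (t→((e→e)→(e→t))).
At [[gex morra] toma]: neither (t→((e→e)→(e→t))) nor e can take the other as argument; the node is ill-typed.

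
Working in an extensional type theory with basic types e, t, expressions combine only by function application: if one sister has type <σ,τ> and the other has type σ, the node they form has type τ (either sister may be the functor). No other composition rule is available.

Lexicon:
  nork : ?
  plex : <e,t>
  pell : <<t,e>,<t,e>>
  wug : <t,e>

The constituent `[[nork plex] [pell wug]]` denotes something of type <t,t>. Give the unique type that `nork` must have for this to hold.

<<e,t>,<<t,e>,<t,t>>>

[[nork plex] [pell wug]] is required to be <t,t>. [pell wug] : <t,e> cannot yield <t,t> as functor, so [nork plex] : <<t,e>,<t,t>>.
[nork plex] is required to be <<t,e>,<t,t>>. plex : <e,t> cannot yield <<t,e>,<t,t>> as functor, so nork : <<e,t>,<<t,e>,<t,t>>>.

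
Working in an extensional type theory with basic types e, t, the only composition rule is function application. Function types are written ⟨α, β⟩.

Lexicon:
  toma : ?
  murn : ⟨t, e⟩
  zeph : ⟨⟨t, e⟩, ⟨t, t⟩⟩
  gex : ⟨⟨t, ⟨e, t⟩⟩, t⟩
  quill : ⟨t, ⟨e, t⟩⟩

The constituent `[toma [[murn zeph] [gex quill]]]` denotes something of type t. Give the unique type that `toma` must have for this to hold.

⟨t, t⟩

[toma [[murn zeph] [gex quill]]] is required to be t. [[murn zeph] [gex quill]] : t cannot yield t as functor, so toma : ⟨t, t⟩.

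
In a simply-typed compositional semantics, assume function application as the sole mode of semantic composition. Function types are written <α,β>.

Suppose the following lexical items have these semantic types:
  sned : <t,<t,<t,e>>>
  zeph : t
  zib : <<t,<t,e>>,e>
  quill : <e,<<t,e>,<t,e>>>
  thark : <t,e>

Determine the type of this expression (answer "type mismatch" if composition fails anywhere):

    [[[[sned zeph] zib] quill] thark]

<t,e>

[sned zeph]: functor sned : <t,<t,<t,e>>>, argument zeph : t; result <t,<t,e>>.
[[sned zeph] zib]: functor zib : <<t,<t,e>>,e>, argument [sned zeph] : <t,<t,e>>; result e.
[[[sned zeph] zib] quill]: functor quill : <e,<<t,e>,<t,e>>>, argument [[sned zeph] zib] : e; result <<t,e>,<t,e>>.
[[[[sned zeph] zib] quill] thark]: functor [[[sned zeph] zib] quill] : <<t,e>,<t,e>>, argument thark : <t,e>; result <t,e>.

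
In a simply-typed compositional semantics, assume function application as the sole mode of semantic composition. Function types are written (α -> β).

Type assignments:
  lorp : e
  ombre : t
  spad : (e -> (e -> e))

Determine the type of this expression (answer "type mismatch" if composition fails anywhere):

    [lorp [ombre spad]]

At [ombre spad]: neither t nor (e -> (e -> e)) can take the other as argument; the node is ill-typed.

type mismatch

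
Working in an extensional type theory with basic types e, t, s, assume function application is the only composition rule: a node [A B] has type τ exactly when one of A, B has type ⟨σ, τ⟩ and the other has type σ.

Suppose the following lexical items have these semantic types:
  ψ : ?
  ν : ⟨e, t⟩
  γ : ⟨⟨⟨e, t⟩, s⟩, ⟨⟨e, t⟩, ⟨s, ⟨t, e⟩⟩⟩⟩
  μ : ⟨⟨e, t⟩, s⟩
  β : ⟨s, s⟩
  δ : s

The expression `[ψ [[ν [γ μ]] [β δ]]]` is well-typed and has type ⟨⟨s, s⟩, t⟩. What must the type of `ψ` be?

⟨⟨t, e⟩, ⟨⟨s, s⟩, t⟩⟩

[ψ [[ν [γ μ]] [β δ]]] is required to be ⟨⟨s, s⟩, t⟩. [[ν [γ μ]] [β δ]] : ⟨t, e⟩ cannot yield ⟨⟨s, s⟩, t⟩ as functor, so ψ : ⟨⟨t, e⟩, ⟨⟨s, s⟩, t⟩⟩.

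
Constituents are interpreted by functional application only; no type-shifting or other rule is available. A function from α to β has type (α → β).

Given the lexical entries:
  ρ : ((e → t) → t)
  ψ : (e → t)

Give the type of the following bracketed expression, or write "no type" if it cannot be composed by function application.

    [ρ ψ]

[ρ ψ]: ρ is ((e → t) → t), ψ is (e → t); result t.

t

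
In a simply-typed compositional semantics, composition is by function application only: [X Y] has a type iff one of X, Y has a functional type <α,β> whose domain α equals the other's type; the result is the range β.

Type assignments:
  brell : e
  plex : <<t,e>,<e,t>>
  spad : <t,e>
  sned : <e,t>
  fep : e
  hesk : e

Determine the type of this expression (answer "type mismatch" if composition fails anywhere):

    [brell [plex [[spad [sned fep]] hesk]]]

type mismatch

[sned fep]: functor sned : <e,t>, argument fep : e; result t.
[spad [sned fep]]: functor spad : <t,e>, argument [sned fep] : t; result e.
[[spad [sned fep]] hesk]: e and e cannot combine by function application — type clash.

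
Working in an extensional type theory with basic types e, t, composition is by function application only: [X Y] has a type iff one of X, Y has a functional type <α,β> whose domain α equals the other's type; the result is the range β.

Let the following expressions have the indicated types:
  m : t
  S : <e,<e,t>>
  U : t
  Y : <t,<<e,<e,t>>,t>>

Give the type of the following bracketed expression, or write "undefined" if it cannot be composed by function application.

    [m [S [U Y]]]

At [U Y], Y : <t,<<e,<e,t>>,t>> takes U : t, giving <<e,<e,t>>,t>.
At [S [U Y]], [U Y] : <<e,<e,t>>,t> takes S : <e,<e,t>>, giving t.
At [m [S [U Y]]]: neither t nor t can take the other as argument; the node is ill-typed.

undefined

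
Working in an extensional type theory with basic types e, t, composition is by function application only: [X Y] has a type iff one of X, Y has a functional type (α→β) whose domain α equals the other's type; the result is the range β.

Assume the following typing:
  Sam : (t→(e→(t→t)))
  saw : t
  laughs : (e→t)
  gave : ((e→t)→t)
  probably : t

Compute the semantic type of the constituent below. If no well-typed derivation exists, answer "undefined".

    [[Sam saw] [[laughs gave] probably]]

undefined

[Sam saw]: Sam is (t→(e→(t→t))), saw is t; result (e→(t→t)).
[laughs gave]: gave is ((e→t)→t), laughs is (e→t); result t.
[[laughs gave] probably]: t with t — neither is a function whose domain matches the other; composition fails here.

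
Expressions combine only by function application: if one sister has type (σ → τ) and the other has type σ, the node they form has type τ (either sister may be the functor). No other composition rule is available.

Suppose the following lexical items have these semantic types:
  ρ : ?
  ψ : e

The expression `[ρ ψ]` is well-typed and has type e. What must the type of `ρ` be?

[ρ ψ] must have type e. The sister ψ has type e; that is not a function onto e, so ρ must be the functor, of type (e → e).

(e → e)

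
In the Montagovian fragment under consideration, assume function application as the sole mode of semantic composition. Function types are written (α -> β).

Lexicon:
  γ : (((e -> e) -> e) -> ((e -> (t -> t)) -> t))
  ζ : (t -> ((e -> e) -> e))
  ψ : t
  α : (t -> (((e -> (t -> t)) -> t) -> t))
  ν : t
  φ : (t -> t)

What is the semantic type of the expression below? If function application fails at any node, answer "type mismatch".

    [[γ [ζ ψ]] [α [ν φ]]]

[ζ ψ]: (t -> ((e -> e) -> e)) applied to t yields ((e -> e) -> e).
[γ [ζ ψ]]: (((e -> e) -> e) -> ((e -> (t -> t)) -> t)) applied to ((e -> e) -> e) yields ((e -> (t -> t)) -> t).
[ν φ]: (t -> t) applied to t yields t.
[α [ν φ]]: (t -> (((e -> (t -> t)) -> t) -> t)) applied to t yields (((e -> (t -> t)) -> t) -> t).
[[γ [ζ ψ]] [α [ν φ]]]: (((e -> (t -> t)) -> t) -> t) applied to ((e -> (t -> t)) -> t) yields t.

t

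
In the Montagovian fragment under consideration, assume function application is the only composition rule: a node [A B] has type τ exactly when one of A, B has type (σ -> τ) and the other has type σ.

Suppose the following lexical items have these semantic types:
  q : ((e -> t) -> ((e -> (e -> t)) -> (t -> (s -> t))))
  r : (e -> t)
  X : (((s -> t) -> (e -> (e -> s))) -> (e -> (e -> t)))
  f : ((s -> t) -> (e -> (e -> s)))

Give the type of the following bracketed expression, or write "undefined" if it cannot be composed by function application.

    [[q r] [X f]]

[q r]: q is ((e -> t) -> ((e -> (e -> t)) -> (t -> (s -> t)))), r is (e -> t); result ((e -> (e -> t)) -> (t -> (s -> t))).
[X f]: X is (((s -> t) -> (e -> (e -> s))) -> (e -> (e -> t))), f is ((s -> t) -> (e -> (e -> s))); result (e -> (e -> t)).
[[q r] [X f]]: [q r] is ((e -> (e -> t)) -> (t -> (s -> t))), [X f] is (e -> (e -> t)); result (t -> (s -> t)).

(t -> (s -> t))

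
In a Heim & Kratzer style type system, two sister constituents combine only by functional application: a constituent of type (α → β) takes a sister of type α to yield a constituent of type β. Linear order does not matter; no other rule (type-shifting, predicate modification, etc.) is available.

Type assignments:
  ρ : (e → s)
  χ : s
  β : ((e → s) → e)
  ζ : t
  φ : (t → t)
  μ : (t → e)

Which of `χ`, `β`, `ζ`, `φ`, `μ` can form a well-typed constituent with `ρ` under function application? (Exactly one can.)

β

χ : s — neither side's domain matches the other.
β — combines: β : ((e → s) → e) takes ρ : (e → s) as argument, giving e.
ζ : t — neither side's domain matches the other.
φ : (t → t) — neither side's domain matches the other.
μ : (t → e) — neither side's domain matches the other.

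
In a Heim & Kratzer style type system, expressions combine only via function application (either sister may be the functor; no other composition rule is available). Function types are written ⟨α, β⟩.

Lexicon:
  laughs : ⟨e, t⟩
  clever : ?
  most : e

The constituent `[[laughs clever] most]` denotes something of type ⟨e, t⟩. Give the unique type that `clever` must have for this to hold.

For [[laughs clever] most] to have type ⟨e, t⟩ with most of type e, [laughs clever] must be the function: [laughs clever] : ⟨e, ⟨e, t⟩⟩.
For [laughs clever] to have type ⟨e, ⟨e, t⟩⟩ with laughs of type ⟨e, t⟩, clever must be the function: clever : ⟨⟨e, t⟩, ⟨e, ⟨e, t⟩⟩⟩.

⟨⟨e, t⟩, ⟨e, ⟨e, t⟩⟩⟩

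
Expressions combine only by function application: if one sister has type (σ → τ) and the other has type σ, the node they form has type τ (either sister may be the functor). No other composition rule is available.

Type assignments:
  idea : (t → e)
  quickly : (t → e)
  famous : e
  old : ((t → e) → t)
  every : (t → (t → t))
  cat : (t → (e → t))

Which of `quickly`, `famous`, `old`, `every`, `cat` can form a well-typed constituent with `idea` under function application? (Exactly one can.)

old

quickly : (t → e) — does not combine with idea.
famous : e — does not combine with idea.
old — combines: old : ((t → e) → t) takes idea : (t → e) as argument, giving t.
every : (t → (t → t)) — does not combine with idea.
cat : (t → (e → t)) — does not combine with idea.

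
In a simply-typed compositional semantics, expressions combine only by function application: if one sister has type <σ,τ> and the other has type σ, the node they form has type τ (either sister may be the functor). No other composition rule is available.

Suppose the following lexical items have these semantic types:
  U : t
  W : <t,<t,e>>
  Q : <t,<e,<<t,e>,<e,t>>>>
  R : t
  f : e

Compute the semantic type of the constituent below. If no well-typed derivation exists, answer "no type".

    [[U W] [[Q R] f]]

<e,t>

[U W]: functor W : <t,<t,e>>, argument U : t; result <t,e>.
[Q R]: functor Q : <t,<e,<<t,e>,<e,t>>>>, argument R : t; result <e,<<t,e>,<e,t>>>.
[[Q R] f]: functor [Q R] : <e,<<t,e>,<e,t>>>, argument f : e; result <<t,e>,<e,t>>.
[[U W] [[Q R] f]]: functor [[Q R] f] : <<t,e>,<e,t>>, argument [U W] : <t,e>; result <e,t>.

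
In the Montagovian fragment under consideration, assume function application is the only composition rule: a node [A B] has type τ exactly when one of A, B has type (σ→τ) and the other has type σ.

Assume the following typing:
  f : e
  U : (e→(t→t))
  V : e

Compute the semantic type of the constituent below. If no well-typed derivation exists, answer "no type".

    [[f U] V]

no type

[f U]: functor U : (e→(t→t)), argument f : e; result (t→t).
[[f U] V]: (t→t) with e — neither is a function whose domain matches the other; composition fails here.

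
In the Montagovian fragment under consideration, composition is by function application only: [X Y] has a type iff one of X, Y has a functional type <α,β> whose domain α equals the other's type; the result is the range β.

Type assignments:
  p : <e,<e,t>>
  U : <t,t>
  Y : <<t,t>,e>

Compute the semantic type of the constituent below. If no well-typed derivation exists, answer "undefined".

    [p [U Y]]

<e,t>

[U Y] — Y of type <<t,t>,e> combines with U of type <t,t>: type e.
[p [U Y]] — p of type <e,<e,t>> combines with [U Y] of type e: type <e,t>.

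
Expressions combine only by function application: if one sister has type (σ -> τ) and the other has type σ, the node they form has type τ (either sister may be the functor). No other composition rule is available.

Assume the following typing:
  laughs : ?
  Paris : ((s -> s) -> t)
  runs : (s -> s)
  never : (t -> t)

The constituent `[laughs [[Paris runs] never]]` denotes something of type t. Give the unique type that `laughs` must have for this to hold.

At [laughs [[Paris runs] never]] (required: t): [[Paris runs] never] is t, which is not a function with range t; hence laughs is the functor — type (t -> t).

(t -> t)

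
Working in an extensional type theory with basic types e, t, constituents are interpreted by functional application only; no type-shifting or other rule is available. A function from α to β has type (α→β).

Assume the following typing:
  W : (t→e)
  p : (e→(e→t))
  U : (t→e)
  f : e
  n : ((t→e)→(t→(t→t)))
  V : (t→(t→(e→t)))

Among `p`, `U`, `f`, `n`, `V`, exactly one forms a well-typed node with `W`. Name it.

p : (e→(e→t)) — no; W wants t, and p wants e.
U : (t→e) — no; W wants t, and U wants t.
f : e — no; W wants t, and f wants nothing (atomic).
n — combines: n : ((t→e)→(t→(t→t))) takes W : (t→e) as argument, giving (t→(t→t)).
V : (t→(t→(e→t))) — no; W wants t, and V wants t.

n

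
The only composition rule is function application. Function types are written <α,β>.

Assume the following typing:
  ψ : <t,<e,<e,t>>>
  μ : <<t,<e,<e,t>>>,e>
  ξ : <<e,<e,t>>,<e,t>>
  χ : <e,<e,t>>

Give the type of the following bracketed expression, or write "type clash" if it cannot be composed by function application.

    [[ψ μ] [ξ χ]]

t

At [ψ μ], μ : <<t,<e,<e,t>>>,e> takes ψ : <t,<e,<e,t>>>, giving e.
At [ξ χ], ξ : <<e,<e,t>>,<e,t>> takes χ : <e,<e,t>>, giving <e,t>.
At [[ψ μ] [ξ χ]], [ξ χ] : <e,t> takes [ψ μ] : e, giving t.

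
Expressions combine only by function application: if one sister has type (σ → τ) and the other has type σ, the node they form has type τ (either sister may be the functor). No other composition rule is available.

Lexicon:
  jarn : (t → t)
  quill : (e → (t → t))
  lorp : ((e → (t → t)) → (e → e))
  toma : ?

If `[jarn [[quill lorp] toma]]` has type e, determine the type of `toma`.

((e → e) → ((t → t) → e))

At [jarn [[quill lorp] toma]] (required: e): jarn is (t → t), which is not a function with range e; hence [[quill lorp] toma] is the functor — type ((t → t) → e).
At [[quill lorp] toma] (required: ((t → t) → e)): [quill lorp] is (e → e), which is not a function with range ((t → t) → e); hence toma is the functor — type ((e → e) → ((t → t) → e)).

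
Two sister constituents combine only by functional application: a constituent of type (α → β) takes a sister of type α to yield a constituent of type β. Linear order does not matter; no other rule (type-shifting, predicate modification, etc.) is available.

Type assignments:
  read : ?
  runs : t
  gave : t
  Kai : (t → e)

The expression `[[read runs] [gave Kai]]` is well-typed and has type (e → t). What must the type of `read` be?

At [[read runs] [gave Kai]] (required: (e → t)): [gave Kai] is e, which is not a function with range (e → t); hence [read runs] is the functor — type (e → (e → t)).
At [read runs] (required: (e → (e → t))): runs is t, which is not a function with range (e → (e → t)); hence read is the functor — type (t → (e → (e → t))).

(t → (e → (e → t)))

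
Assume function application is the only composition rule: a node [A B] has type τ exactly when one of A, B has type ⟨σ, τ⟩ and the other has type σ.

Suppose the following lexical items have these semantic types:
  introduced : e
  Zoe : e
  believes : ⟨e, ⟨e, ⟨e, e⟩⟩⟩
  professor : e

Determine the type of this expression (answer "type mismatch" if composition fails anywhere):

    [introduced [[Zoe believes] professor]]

e

[Zoe believes]: functor believes : ⟨e, ⟨e, ⟨e, e⟩⟩⟩, argument Zoe : e; result ⟨e, ⟨e, e⟩⟩.
[[Zoe believes] professor]: functor [Zoe believes] : ⟨e, ⟨e, e⟩⟩, argument professor : e; result ⟨e, e⟩.
[introduced [[Zoe believes] professor]]: functor [[Zoe believes] professor] : ⟨e, e⟩, argument introduced : e; result e.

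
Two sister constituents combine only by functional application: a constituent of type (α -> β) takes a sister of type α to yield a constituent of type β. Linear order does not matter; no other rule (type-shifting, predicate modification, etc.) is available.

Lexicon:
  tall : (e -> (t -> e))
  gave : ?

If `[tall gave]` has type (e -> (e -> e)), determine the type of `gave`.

((e -> (t -> e)) -> (e -> (e -> e)))

At [tall gave] (required: (e -> (e -> e))): tall is (e -> (t -> e)), which is not a function with range (e -> (e -> e)); hence gave is the functor — type ((e -> (t -> e)) -> (e -> (e -> e))).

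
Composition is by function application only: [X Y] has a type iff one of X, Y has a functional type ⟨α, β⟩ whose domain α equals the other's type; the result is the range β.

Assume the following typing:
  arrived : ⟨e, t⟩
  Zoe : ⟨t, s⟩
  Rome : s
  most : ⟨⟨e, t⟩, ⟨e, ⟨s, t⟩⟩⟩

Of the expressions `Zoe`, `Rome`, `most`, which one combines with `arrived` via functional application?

most

Zoe : ⟨t, s⟩ — arrived needs e; Zoe needs t; neither fits.
Rome : s — arrived needs e; Rome needs nothing (atomic); neither fits.
most — combines: most : ⟨⟨e, t⟩, ⟨e, ⟨s, t⟩⟩⟩ takes arrived : ⟨e, t⟩ as argument, giving ⟨e, ⟨s, t⟩⟩.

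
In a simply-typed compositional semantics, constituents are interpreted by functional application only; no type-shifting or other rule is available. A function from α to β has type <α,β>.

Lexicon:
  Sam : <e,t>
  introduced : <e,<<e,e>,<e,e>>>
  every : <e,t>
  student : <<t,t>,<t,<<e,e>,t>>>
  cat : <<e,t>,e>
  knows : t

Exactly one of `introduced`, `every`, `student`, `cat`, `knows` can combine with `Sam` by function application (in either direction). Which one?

cat

introduced : <e,<<e,e>,<e,e>>> — neither side's domain matches the other.
every : <e,t> — neither side's domain matches the other.
student : <<t,t>,<t,<<e,e>,t>>> — neither side's domain matches the other.
cat — combines: cat : <<e,t>,e> takes Sam : <e,t> as argument, giving e.
knows : t — neither side's domain matches the other.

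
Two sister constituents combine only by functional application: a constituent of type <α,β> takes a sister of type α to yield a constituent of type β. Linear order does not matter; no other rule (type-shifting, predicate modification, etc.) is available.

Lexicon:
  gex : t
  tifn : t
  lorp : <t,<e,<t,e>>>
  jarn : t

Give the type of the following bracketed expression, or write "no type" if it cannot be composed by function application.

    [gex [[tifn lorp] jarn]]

no type

[tifn lorp]: lorp is <t,<e,<t,e>>>, tifn is t; result <e,<t,e>>.
[[tifn lorp] jarn]: <e,<t,e>> and t cannot combine by function application — type clash.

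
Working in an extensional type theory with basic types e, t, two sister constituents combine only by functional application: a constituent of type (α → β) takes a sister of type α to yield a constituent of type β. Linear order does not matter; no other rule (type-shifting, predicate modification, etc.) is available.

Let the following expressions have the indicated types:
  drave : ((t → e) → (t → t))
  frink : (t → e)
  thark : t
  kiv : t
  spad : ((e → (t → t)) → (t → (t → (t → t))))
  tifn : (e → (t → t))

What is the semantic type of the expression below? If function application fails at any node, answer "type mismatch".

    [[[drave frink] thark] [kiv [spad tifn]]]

[drave frink]: drave is ((t → e) → (t → t)), frink is (t → e); result (t → t).
[[drave frink] thark]: [drave frink] is (t → t), thark is t; result t.
[spad tifn]: spad is ((e → (t → t)) → (t → (t → (t → t)))), tifn is (e → (t → t)); result (t → (t → (t → t))).
[kiv [spad tifn]]: [spad tifn] is (t → (t → (t → t))), kiv is t; result (t → (t → t)).
[[[drave frink] thark] [kiv [spad tifn]]]: [kiv [spad tifn]] is (t → (t → t)), [[drave frink] thark] is t; result (t → t).

(t → t)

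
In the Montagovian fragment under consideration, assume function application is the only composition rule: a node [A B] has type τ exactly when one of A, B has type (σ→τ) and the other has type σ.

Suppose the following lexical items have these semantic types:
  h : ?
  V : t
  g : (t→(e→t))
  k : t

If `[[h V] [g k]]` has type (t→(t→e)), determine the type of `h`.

(t→((e→t)→(t→(t→e))))

For [[h V] [g k]] to have type (t→(t→e)) with [g k] of type (e→t), [h V] must be the function: [h V] : ((e→t)→(t→(t→e))).
For [h V] to have type ((e→t)→(t→(t→e))) with V of type t, h must be the function: h : (t→((e→t)→(t→(t→e)))).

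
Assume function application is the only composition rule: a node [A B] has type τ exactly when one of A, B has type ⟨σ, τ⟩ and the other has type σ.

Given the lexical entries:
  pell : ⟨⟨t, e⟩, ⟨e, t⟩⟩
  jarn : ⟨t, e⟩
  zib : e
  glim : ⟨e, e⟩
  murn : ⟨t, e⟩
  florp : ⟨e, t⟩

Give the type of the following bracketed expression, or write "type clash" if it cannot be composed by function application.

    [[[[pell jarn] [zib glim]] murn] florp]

t

[pell jarn]: ⟨⟨t, e⟩, ⟨e, t⟩⟩ applied to ⟨t, e⟩ yields ⟨e, t⟩.
[zib glim]: ⟨e, e⟩ applied to e yields e.
[[pell jarn] [zib glim]]: ⟨e, t⟩ applied to e yields t.
[[[pell jarn] [zib glim]] murn]: ⟨t, e⟩ applied to t yields e.
[[[[pell jarn] [zib glim]] murn] florp]: ⟨e, t⟩ applied to e yields t.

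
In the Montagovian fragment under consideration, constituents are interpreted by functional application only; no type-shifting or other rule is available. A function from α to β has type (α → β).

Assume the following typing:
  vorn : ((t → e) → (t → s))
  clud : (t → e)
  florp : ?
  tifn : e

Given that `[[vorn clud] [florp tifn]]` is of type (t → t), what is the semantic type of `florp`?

[[vorn clud] [florp tifn]] must have type (t → t). The sister [vorn clud] has type (t → s); that is not a function onto (t → t), so [florp tifn] must be the functor, of type ((t → s) → (t → t)).
[florp tifn] must have type ((t → s) → (t → t)). The sister tifn has type e; that is not a function onto ((t → s) → (t → t)), so florp must be the functor, of type (e → ((t → s) → (t → t))).

(e → ((t → s) → (t → t)))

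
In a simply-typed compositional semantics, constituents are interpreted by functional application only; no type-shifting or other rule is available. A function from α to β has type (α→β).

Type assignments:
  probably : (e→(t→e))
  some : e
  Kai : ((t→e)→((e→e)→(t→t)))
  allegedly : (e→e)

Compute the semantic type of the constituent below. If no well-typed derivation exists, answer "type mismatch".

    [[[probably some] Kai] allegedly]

At [probably some], probably : (e→(t→e)) takes some : e, giving (t→e).
At [[probably some] Kai], Kai : ((t→e)→((e→e)→(t→t))) takes [probably some] : (t→e), giving ((e→e)→(t→t)).
At [[[probably some] Kai] allegedly], [[probably some] Kai] : ((e→e)→(t→t)) takes allegedly : (e→e), giving (t→t).

(t→t)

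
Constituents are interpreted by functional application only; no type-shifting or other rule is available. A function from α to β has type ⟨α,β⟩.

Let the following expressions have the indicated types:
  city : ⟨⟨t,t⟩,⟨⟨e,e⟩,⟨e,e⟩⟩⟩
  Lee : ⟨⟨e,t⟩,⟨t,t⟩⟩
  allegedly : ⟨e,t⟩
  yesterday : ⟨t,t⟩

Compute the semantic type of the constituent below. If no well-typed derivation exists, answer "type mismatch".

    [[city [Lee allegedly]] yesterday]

[Lee allegedly] — Lee of type ⟨⟨e,t⟩,⟨t,t⟩⟩ combines with allegedly of type ⟨e,t⟩: type ⟨t,t⟩.
[city [Lee allegedly]] — city of type ⟨⟨t,t⟩,⟨⟨e,e⟩,⟨e,e⟩⟩⟩ combines with [Lee allegedly] of type ⟨t,t⟩: type ⟨⟨e,e⟩,⟨e,e⟩⟩.
At [[city [Lee allegedly]] yesterday]: neither ⟨⟨e,e⟩,⟨e,e⟩⟩ nor ⟨t,t⟩ can take the other as argument; the node is ill-typed.

type mismatch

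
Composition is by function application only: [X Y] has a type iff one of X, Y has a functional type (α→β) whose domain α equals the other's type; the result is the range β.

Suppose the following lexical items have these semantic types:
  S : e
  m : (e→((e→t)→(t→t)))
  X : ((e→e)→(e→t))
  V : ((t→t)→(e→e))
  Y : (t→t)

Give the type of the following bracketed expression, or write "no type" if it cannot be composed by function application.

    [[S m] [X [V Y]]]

(t→t)

[S m] — m of type (e→((e→t)→(t→t))) combines with S of type e: type ((e→t)→(t→t)).
[V Y] — V of type ((t→t)→(e→e)) combines with Y of type (t→t): type (e→e).
[X [V Y]] — X of type ((e→e)→(e→t)) combines with [V Y] of type (e→e): type (e→t).
[[S m] [X [V Y]]] — [S m] of type ((e→t)→(t→t)) combines with [X [V Y]] of type (e→t): type (t→t).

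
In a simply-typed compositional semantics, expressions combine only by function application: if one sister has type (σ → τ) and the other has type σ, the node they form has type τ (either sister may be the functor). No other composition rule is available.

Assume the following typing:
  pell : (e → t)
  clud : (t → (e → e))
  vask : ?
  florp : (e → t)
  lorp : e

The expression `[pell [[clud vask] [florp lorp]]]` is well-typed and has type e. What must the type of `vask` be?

For [pell [[clud vask] [florp lorp]]] to have type e with pell of type (e → t), [[clud vask] [florp lorp]] must be the function: [[clud vask] [florp lorp]] : ((e → t) → e).
For [[clud vask] [florp lorp]] to have type ((e → t) → e) with [florp lorp] of type t, [clud vask] must be the function: [clud vask] : (t → ((e → t) → e)).
For [clud vask] to have type (t → ((e → t) → e)) with clud of type (t → (e → e)), vask must be the function: vask : ((t → (e → e)) → (t → ((e → t) → e))).

((t → (e → e)) → (t → ((e → t) → e)))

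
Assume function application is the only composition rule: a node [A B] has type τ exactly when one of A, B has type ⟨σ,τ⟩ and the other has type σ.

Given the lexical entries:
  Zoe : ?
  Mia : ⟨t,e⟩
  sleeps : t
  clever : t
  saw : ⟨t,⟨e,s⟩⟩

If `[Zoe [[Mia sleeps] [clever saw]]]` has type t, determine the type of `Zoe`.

⟨s,t⟩

[Zoe [[Mia sleeps] [clever saw]]] is required to be t. [[Mia sleeps] [clever saw]] : s cannot yield t as functor, so Zoe : ⟨s,t⟩.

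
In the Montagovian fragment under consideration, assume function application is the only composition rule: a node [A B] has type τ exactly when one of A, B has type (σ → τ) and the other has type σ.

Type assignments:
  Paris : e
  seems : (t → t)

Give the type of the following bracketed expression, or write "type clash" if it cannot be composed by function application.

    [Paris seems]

type clash

At [Paris seems]: neither e nor (t → t) can take the other as argument; the node is ill-typed.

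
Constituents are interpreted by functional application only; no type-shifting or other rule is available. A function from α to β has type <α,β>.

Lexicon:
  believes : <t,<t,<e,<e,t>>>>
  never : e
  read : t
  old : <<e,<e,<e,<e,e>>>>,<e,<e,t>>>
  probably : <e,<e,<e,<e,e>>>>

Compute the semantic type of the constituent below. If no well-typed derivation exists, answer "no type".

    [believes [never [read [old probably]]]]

no type

[old probably]: old is <<e,<e,<e,<e,e>>>>,<e,<e,t>>>, probably is <e,<e,<e,<e,e>>>>; result <e,<e,t>>.
At [read [old probably]]: neither t nor <e,<e,t>> can take the other as argument; the node is ill-typed.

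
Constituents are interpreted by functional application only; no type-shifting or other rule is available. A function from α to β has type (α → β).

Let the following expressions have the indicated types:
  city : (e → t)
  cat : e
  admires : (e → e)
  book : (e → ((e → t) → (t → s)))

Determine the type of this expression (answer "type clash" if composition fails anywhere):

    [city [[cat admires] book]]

(t → s)

[cat admires]: admires is (e → e), cat is e; result e.
[[cat admires] book]: book is (e → ((e → t) → (t → s))), [cat admires] is e; result ((e → t) → (t → s)).
[city [[cat admires] book]]: [[cat admires] book] is ((e → t) → (t → s)), city is (e → t); result (t → s).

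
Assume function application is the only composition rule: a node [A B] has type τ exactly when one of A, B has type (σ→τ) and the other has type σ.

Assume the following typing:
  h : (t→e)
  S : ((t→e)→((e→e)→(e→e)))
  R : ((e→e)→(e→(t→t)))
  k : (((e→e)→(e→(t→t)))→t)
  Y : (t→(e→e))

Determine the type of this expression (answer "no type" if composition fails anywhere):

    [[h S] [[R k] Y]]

[h S]: S is ((t→e)→((e→e)→(e→e))), h is (t→e); result ((e→e)→(e→e)).
[R k]: k is (((e→e)→(e→(t→t)))→t), R is ((e→e)→(e→(t→t))); result t.
[[R k] Y]: Y is (t→(e→e)), [R k] is t; result (e→e).
[[h S] [[R k] Y]]: [h S] is ((e→e)→(e→e)), [[R k] Y] is (e→e); result (e→e).

(e→e)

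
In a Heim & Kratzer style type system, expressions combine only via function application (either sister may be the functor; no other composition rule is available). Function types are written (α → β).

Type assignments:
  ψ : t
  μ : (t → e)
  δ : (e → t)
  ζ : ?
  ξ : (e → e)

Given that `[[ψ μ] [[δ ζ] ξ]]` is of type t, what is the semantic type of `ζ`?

((e → t) → ((e → e) → (e → t)))

For [[ψ μ] [[δ ζ] ξ]] to have type t with [ψ μ] of type e, [[δ ζ] ξ] must be the function: [[δ ζ] ξ] : (e → t).
For [[δ ζ] ξ] to have type (e → t) with ξ of type (e → e), [δ ζ] must be the function: [δ ζ] : ((e → e) → (e → t)).
For [δ ζ] to have type ((e → e) → (e → t)) with δ of type (e → t), ζ must be the function: ζ : ((e → t) → ((e → e) → (e → t))).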